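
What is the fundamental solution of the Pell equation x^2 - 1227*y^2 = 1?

First expand sqrt(1227) as a continued fraction. With x_i = (sqrt(1227) + m_i)/d_i and (m_0, d_0) = (0, 1): a_0 = floor(sqrt(1227)) = 35, since 35^2 = 1225 <= 1227 < 1296 = 36^2.
Iterate m_{i+1} = d_i*a_i - m_i, d_{i+1} = (1227 - m_{i+1}^2)/d_i, a_{i+1} = floor((a_0 + m_{i+1})/d_{i+1}):
  m_1 = 1*35 - 0 = 35, d_1 = (1227 - 35^2)/1 = 2/1 = 2, a_1 = floor((35 + 35)/2) = 35.
  m_2 = 2*35 - 35 = 35, d_2 = (1227 - 35^2)/2 = 2/2 = 1, a_2 = floor((35 + 35)/1) = 70.
  m_3 = 1*70 - 35 = 35, d_3 = (1227 - 35^2)/1 = 2/1 = 2: (m_3, d_3) = (m_1, d_1) = (35, 2), so from here the quotients repeat a_1, a_2; the period length is 2.
So sqrt(1227) = [35; (35, 70)] with period length k = 2.
k is even, so the fundamental solution of x^2 - 1227y^2 = 1 is (p_{k-1}, q_{k-1}) = (p_1, q_1); compute convergents through index 1.
Convergents (p_i = a_i*p_{i-1} + p_{i-2}, q_i = a_i*q_{i-1} + q_{i-2} with p_{-2}=0, p_{-1}=1, q_{-2}=1, q_{-1}=0):
  i=0: a_0=35, p_0 = 35*1 + 0 = 35, q_0 = 35*0 + 1 = 1.
  i=1: a_1=35, p_1 = 35*35 + 1 = 1226, q_1 = 35*1 + 0 = 35.
Check: 1226^2 - 1227*35^2 = 1503076 - 1503075 = 1, so (x, y) = (1226, 35) solves the equation, and by the theorem it is the least positive solution.

(x, y) = (1226, 35)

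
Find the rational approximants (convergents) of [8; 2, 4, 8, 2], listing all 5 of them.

Using the convergent recurrence p_i = a_i*p_{i-1} + p_{i-2}, q_i = a_i*q_{i-1} + q_{i-2} with p_{-2}=0, p_{-1}=1, q_{-2}=1, q_{-1}=0:
  i=0: a_0=8, p_0 = 8*1 + 0 = 8, q_0 = 8*0 + 1 = 1.
  i=1: a_1=2, p_1 = 2*8 + 1 = 17, q_1 = 2*1 + 0 = 2.
  i=2: a_2=4, p_2 = 4*17 + 8 = 76, q_2 = 4*2 + 1 = 9.
  i=3: a_3=8, p_3 = 8*76 + 17 = 625, q_3 = 8*9 + 2 = 74.
  i=4: a_4=2, p_4 = 2*625 + 76 = 1326, q_4 = 2*74 + 9 = 157.

8/1, 17/2, 76/9, 625/74, 1326/157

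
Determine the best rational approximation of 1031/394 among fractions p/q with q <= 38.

Expand x = 1031/394 as a continued fraction with the Euclidean algorithm:
  1031 = 2*394 + 243, so a_0 = 2.
  394 = 1*243 + 151, so a_1 = 1.
  243 = 1*151 + 92, so a_2 = 1.
  151 = 1*92 + 59, so a_3 = 1.
  92 = 1*59 + 33, so a_4 = 1.
  59 = 1*33 + 26, so a_5 = 1.
  33 = 1*26 + 7, so a_6 = 1.
  26 = 3*7 + 5, so a_7 = 3.
  7 = 1*5 + 2, so a_8 = 1.
  5 = 2*2 + 1, so a_9 = 2.
  2 = 2*1 + 0, so a_10 = 2.
so x = [2; 1, 1, 1, 1, 1, 1, 3, 1, 2, 2].
Convergents (p_i = a_i*p_{i-1} + p_{i-2}, q_i = a_i*q_{i-1} + q_{i-2} with p_{-2}=0, p_{-1}=1, q_{-2}=1, q_{-1}=0), until the denominator exceeds 38:
  i=0: a_0=2, p_0 = 2*1 + 0 = 2, q_0 = 2*0 + 1 = 1.
  i=1: a_1=1, p_1 = 1*2 + 1 = 3, q_1 = 1*1 + 0 = 1.
  i=2: a_2=1, p_2 = 1*3 + 2 = 5, q_2 = 1*1 + 1 = 2.
  i=3: a_3=1, p_3 = 1*5 + 3 = 8, q_3 = 1*2 + 1 = 3.
  i=4: a_4=1, p_4 = 1*8 + 5 = 13, q_4 = 1*3 + 2 = 5.
  i=5: a_5=1, p_5 = 1*13 + 8 = 21, q_5 = 1*5 + 3 = 8.
  i=6: a_6=1, p_6 = 1*21 + 13 = 34, q_6 = 1*8 + 5 = 13.
  i=7: a_7=3, p_7 = 3*34 + 21 = 123, q_7 = 3*13 + 8 = 47.
q_7 = 47 > 38, so the last convergent with denominator <= 38 is p_6/q_6 = 34/13.
The closest fraction with denominator <= 38 is either p_6/q_6 or the intermediate fraction (k*p_6 + p_5)/(k*q_6 + q_5) with the largest k >= 1 whose denominator stays <= 38; these approach x as k grows, and every other convergent or intermediate fraction in range is farther away.
Largest k: floor((38 - q_5)/q_6) = floor((38 - 8)/13) = 2.
That gives (2*34 + 21)/(2*13 + 8) = 89/34.
Compare the errors: |x - 34/13| = |1031*13 - 34*394|/(394*13) = 7/5122, and |x - 89/34| = |1031*34 - 89*394|/(394*34) = 12/13396.
Cross-multiplying, 12*5122 = 61464 < 93772 = 7*13396, so 12/13396 is smaller: the intermediate fraction 89/34 is closer to x than 34/13.

89/34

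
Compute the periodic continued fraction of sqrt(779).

[27; (1, 10, 5, 2, 27, 2, 5, 10, 1, 54)]

Write x_i = (sqrt(779) + m_i)/d_i with (m_0, d_0) = (0, 1). a_0 = floor(sqrt(779)) = 27, since 27^2 = 729 <= 779 < 784 = 28^2.
Iterate m_{i+1} = d_i*a_i - m_i, d_{i+1} = (779 - m_{i+1}^2)/d_i, a_{i+1} = floor((a_0 + m_{i+1})/d_{i+1}):
  m_1 = 1*27 - 0 = 27, d_1 = (779 - 27^2)/1 = 50/1 = 50, a_1 = floor((27 + 27)/50) = 1.
  m_2 = 50*1 - 27 = 23, d_2 = (779 - 23^2)/50 = 250/50 = 5, a_2 = floor((27 + 23)/5) = 10.
  m_3 = 5*10 - 23 = 27, d_3 = (779 - 27^2)/5 = 50/5 = 10, a_3 = floor((27 + 27)/10) = 5.
  m_4 = 10*5 - 27 = 23, d_4 = (779 - 23^2)/10 = 250/10 = 25, a_4 = floor((27 + 23)/25) = 2.
  m_5 = 25*2 - 23 = 27, d_5 = (779 - 27^2)/25 = 50/25 = 2, a_5 = floor((27 + 27)/2) = 27.
  m_6 = 2*27 - 27 = 27, d_6 = (779 - 27^2)/2 = 50/2 = 25, a_6 = floor((27 + 27)/25) = 2.
  m_7 = 25*2 - 27 = 23, d_7 = (779 - 23^2)/25 = 250/25 = 10, a_7 = floor((27 + 23)/10) = 5.
  m_8 = 10*5 - 23 = 27, d_8 = (779 - 27^2)/10 = 50/10 = 5, a_8 = floor((27 + 27)/5) = 10.
  m_9 = 5*10 - 27 = 23, d_9 = (779 - 23^2)/5 = 250/5 = 50, a_9 = floor((27 + 23)/50) = 1.
  m_10 = 50*1 - 23 = 27, d_10 = (779 - 27^2)/50 = 50/50 = 1, a_10 = floor((27 + 27)/1) = 54.
  m_11 = 1*54 - 27 = 27, d_11 = (779 - 27^2)/1 = 50/1 = 50: (m_11, d_11) = (m_1, d_1) = (27, 50), so from here the quotients repeat a_1, ..., a_10; the period length is 10.
Hence the expansion of sqrt(779) is a_0 = 27 followed by the repeating block 1, 10, 5, 2, 27, 2, 5, 10, 1, 54 (period 10).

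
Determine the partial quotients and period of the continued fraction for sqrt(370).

Write x_i = (sqrt(370) + m_i)/d_i with (m_0, d_0) = (0, 1). a_0 = floor(sqrt(370)) = 19, since 19^2 = 361 <= 370 < 400 = 20^2.
Iterate m_{i+1} = d_i*a_i - m_i, d_{i+1} = (370 - m_{i+1}^2)/d_i, a_{i+1} = floor((a_0 + m_{i+1})/d_{i+1}):
  m_1 = 1*19 - 0 = 19, d_1 = (370 - 19^2)/1 = 9/1 = 9, a_1 = floor((19 + 19)/9) = 4.
  m_2 = 9*4 - 19 = 17, d_2 = (370 - 17^2)/9 = 81/9 = 9, a_2 = floor((19 + 17)/9) = 4.
  m_3 = 9*4 - 17 = 19, d_3 = (370 - 19^2)/9 = 9/9 = 1, a_3 = floor((19 + 19)/1) = 38.
  m_4 = 1*38 - 19 = 19, d_4 = (370 - 19^2)/1 = 9/1 = 9: (m_4, d_4) = (m_1, d_1) = (19, 9), so from here the quotients repeat a_1, ..., a_3; the period length is 3.
Hence the expansion of sqrt(370) is a_0 = 19 followed by the repeating block 4, 4, 38 (period 3).

[19; (4, 4, 38)]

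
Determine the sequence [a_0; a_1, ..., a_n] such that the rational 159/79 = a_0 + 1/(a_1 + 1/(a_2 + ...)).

[2; 79]

Run the Euclidean algorithm on 159 and 79; the successive quotients are the partial quotients a_0, a_1, ... (each step inverts the fractional part left over by the previous one):
  159 = 2*79 + 1, so a_0 = 2.
  79 = 79*1 + 0, so a_1 = 79.
The remainder reaches 0 after 2 divisions, so the expansion has 2 partial quotients, read off in order.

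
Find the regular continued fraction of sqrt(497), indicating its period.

[22; (3, 2, 2, 5, 6, 5, 2, 2, 3, 44)]

Write x_i = (sqrt(497) + m_i)/d_i with (m_0, d_0) = (0, 1). a_0 = floor(sqrt(497)) = 22, since 22^2 = 484 <= 497 < 529 = 23^2.
Iterate m_{i+1} = d_i*a_i - m_i, d_{i+1} = (497 - m_{i+1}^2)/d_i, a_{i+1} = floor((a_0 + m_{i+1})/d_{i+1}):
  m_1 = 1*22 - 0 = 22, d_1 = (497 - 22^2)/1 = 13/1 = 13, a_1 = floor((22 + 22)/13) = 3.
  m_2 = 13*3 - 22 = 17, d_2 = (497 - 17^2)/13 = 208/13 = 16, a_2 = floor((22 + 17)/16) = 2.
  m_3 = 16*2 - 17 = 15, d_3 = (497 - 15^2)/16 = 272/16 = 17, a_3 = floor((22 + 15)/17) = 2.
  m_4 = 17*2 - 15 = 19, d_4 = (497 - 19^2)/17 = 136/17 = 8, a_4 = floor((22 + 19)/8) = 5.
  m_5 = 8*5 - 19 = 21, d_5 = (497 - 21^2)/8 = 56/8 = 7, a_5 = floor((22 + 21)/7) = 6.
  m_6 = 7*6 - 21 = 21, d_6 = (497 - 21^2)/7 = 56/7 = 8, a_6 = floor((22 + 21)/8) = 5.
  m_7 = 8*5 - 21 = 19, d_7 = (497 - 19^2)/8 = 136/8 = 17, a_7 = floor((22 + 19)/17) = 2.
  m_8 = 17*2 - 19 = 15, d_8 = (497 - 15^2)/17 = 272/17 = 16, a_8 = floor((22 + 15)/16) = 2.
  m_9 = 16*2 - 15 = 17, d_9 = (497 - 17^2)/16 = 208/16 = 13, a_9 = floor((22 + 17)/13) = 3.
  m_10 = 13*3 - 17 = 22, d_10 = (497 - 22^2)/13 = 13/13 = 1, a_10 = floor((22 + 22)/1) = 44.
  m_11 = 1*44 - 22 = 22, d_11 = (497 - 22^2)/1 = 13/1 = 13: (m_11, d_11) = (m_1, d_1) = (22, 13), so from here the quotients repeat a_1, ..., a_10; the period length is 10.
Hence the expansion of sqrt(497) is a_0 = 22 followed by the repeating block 3, 2, 2, 5, 6, 5, 2, 2, 3, 44 (period 10).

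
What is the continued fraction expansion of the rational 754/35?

[21; 1, 1, 5, 3]

Run the Euclidean algorithm on 754 and 35; the successive quotients are the partial quotients a_0, a_1, ... (each step inverts the fractional part left over by the previous one):
  754 = 21*35 + 19, so a_0 = 21.
  35 = 1*19 + 16, so a_1 = 1.
  19 = 1*16 + 3, so a_2 = 1.
  16 = 5*3 + 1, so a_3 = 5.
  3 = 3*1 + 0, so a_4 = 3.
The remainder reaches 0 after 5 divisions, so the expansion has 5 partial quotients, read off in order.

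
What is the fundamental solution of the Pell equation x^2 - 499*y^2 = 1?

(x, y) = (4490, 201)

First expand sqrt(499) as a continued fraction. With x_i = (sqrt(499) + m_i)/d_i and (m_0, d_0) = (0, 1): a_0 = floor(sqrt(499)) = 22, since 22^2 = 484 <= 499 < 529 = 23^2.
Iterate m_{i+1} = d_i*a_i - m_i, d_{i+1} = (499 - m_{i+1}^2)/d_i, a_{i+1} = floor((a_0 + m_{i+1})/d_{i+1}):
  m_1 = 1*22 - 0 = 22, d_1 = (499 - 22^2)/1 = 15/1 = 15, a_1 = floor((22 + 22)/15) = 2.
  m_2 = 15*2 - 22 = 8, d_2 = (499 - 8^2)/15 = 435/15 = 29, a_2 = floor((22 + 8)/29) = 1.
  m_3 = 29*1 - 8 = 21, d_3 = (499 - 21^2)/29 = 58/29 = 2, a_3 = floor((22 + 21)/2) = 21.
  m_4 = 2*21 - 21 = 21, d_4 = (499 - 21^2)/2 = 58/2 = 29, a_4 = floor((22 + 21)/29) = 1.
  m_5 = 29*1 - 21 = 8, d_5 = (499 - 8^2)/29 = 435/29 = 15, a_5 = floor((22 + 8)/15) = 2.
  m_6 = 15*2 - 8 = 22, d_6 = (499 - 22^2)/15 = 15/15 = 1, a_6 = floor((22 + 22)/1) = 44.
  m_7 = 1*44 - 22 = 22, d_7 = (499 - 22^2)/1 = 15/1 = 15: (m_7, d_7) = (m_1, d_1) = (22, 15), so from here the quotients repeat a_1, ..., a_6; the period length is 6.
So sqrt(499) = [22; (2, 1, 21, 1, 2, 44)] with period length k = 6.
k is even, so the fundamental solution of x^2 - 499y^2 = 1 is (p_{k-1}, q_{k-1}) = (p_5, q_5); compute convergents through index 5.
Convergents (p_i = a_i*p_{i-1} + p_{i-2}, q_i = a_i*q_{i-1} + q_{i-2} with p_{-2}=0, p_{-1}=1, q_{-2}=1, q_{-1}=0):
  i=0: a_0=22, p_0 = 22*1 + 0 = 22, q_0 = 22*0 + 1 = 1.
  i=1: a_1=2, p_1 = 2*22 + 1 = 45, q_1 = 2*1 + 0 = 2.
  i=2: a_2=1, p_2 = 1*45 + 22 = 67, q_2 = 1*2 + 1 = 3.
  i=3: a_3=21, p_3 = 21*67 + 45 = 1452, q_3 = 21*3 + 2 = 65.
  i=4: a_4=1, p_4 = 1*1452 + 67 = 1519, q_4 = 1*65 + 3 = 68.
  i=5: a_5=2, p_5 = 2*1519 + 1452 = 4490, q_5 = 2*68 + 65 = 201.
Check: 4490^2 - 499*201^2 = 20160100 - 20160099 = 1, so (x, y) = (4490, 201) solves the equation, and by the theorem it is the least positive solution.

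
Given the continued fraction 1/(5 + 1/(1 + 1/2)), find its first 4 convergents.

0/1, 1/5, 1/6, 3/17

Using the convergent recurrence p_i = a_i*p_{i-1} + p_{i-2}, q_i = a_i*q_{i-1} + q_{i-2} with p_{-2}=0, p_{-1}=1, q_{-2}=1, q_{-1}=0:
  i=0: a_0=0, p_0 = 0*1 + 0 = 0, q_0 = 0*0 + 1 = 1.
  i=1: a_1=5, p_1 = 5*0 + 1 = 1, q_1 = 5*1 + 0 = 5.
  i=2: a_2=1, p_2 = 1*1 + 0 = 1, q_2 = 1*5 + 1 = 6.
  i=3: a_3=2, p_3 = 2*1 + 1 = 3, q_3 = 2*6 + 5 = 17.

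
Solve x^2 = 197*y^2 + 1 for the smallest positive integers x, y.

(x, y) = (393, 28)

First expand sqrt(197) as a continued fraction. With x_i = (sqrt(197) + m_i)/d_i and (m_0, d_0) = (0, 1): a_0 = floor(sqrt(197)) = 14, since 14^2 = 196 <= 197 < 225 = 15^2.
Iterate m_{i+1} = d_i*a_i - m_i, d_{i+1} = (197 - m_{i+1}^2)/d_i, a_{i+1} = floor((a_0 + m_{i+1})/d_{i+1}):
  m_1 = 1*14 - 0 = 14, d_1 = (197 - 14^2)/1 = 1/1 = 1, a_1 = floor((14 + 14)/1) = 28.
  m_2 = 1*28 - 14 = 14, d_2 = (197 - 14^2)/1 = 1/1 = 1: (m_2, d_2) = (m_1, d_1) = (14, 1), so from here the quotient a_1 repeats; the period length is 1.
So sqrt(197) = [14; (28)] with period length k = 1.
k is odd, so (p_{k-1}, q_{k-1}) only solves x^2 - 197y^2 = -1 and the fundamental solution of x^2 - 197y^2 = 1 is (p_{2k-1}, q_{2k-1}) = (p_1, q_1); compute convergents through index 1, running through the period twice.
Convergents (p_i = a_i*p_{i-1} + p_{i-2}, q_i = a_i*q_{i-1} + q_{i-2} with p_{-2}=0, p_{-1}=1, q_{-2}=1, q_{-1}=0):
  i=0: a_0=14, p_0 = 14*1 + 0 = 14, q_0 = 14*0 + 1 = 1.
  i=1: a_1=28, p_1 = 28*14 + 1 = 393, q_1 = 28*1 + 0 = 28.
Indeed p_0^2 - 197*q_0^2 = 196 - 197 = -1, not +1.
Check: 393^2 - 197*28^2 = 154449 - 154448 = 1, so (x, y) = (393, 28) solves the equation, and by the theorem it is the least positive solution.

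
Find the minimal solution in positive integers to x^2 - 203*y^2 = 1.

(x, y) = (57, 4)

First expand sqrt(203) as a continued fraction. With x_i = (sqrt(203) + m_i)/d_i and (m_0, d_0) = (0, 1): a_0 = floor(sqrt(203)) = 14, since 14^2 = 196 <= 203 < 225 = 15^2.
Iterate m_{i+1} = d_i*a_i - m_i, d_{i+1} = (203 - m_{i+1}^2)/d_i, a_{i+1} = floor((a_0 + m_{i+1})/d_{i+1}):
  m_1 = 1*14 - 0 = 14, d_1 = (203 - 14^2)/1 = 7/1 = 7, a_1 = floor((14 + 14)/7) = 4.
  m_2 = 7*4 - 14 = 14, d_2 = (203 - 14^2)/7 = 7/7 = 1, a_2 = floor((14 + 14)/1) = 28.
  m_3 = 1*28 - 14 = 14, d_3 = (203 - 14^2)/1 = 7/1 = 7: (m_3, d_3) = (m_1, d_1) = (14, 7), so from here the quotients repeat a_1, a_2; the period length is 2.
So sqrt(203) = [14; (4, 28)] with period length k = 2.
k is even, so the fundamental solution of x^2 - 203y^2 = 1 is (p_{k-1}, q_{k-1}) = (p_1, q_1); compute convergents through index 1.
Convergents (p_i = a_i*p_{i-1} + p_{i-2}, q_i = a_i*q_{i-1} + q_{i-2} with p_{-2}=0, p_{-1}=1, q_{-2}=1, q_{-1}=0):
  i=0: a_0=14, p_0 = 14*1 + 0 = 14, q_0 = 14*0 + 1 = 1.
  i=1: a_1=4, p_1 = 4*14 + 1 = 57, q_1 = 4*1 + 0 = 4.
Check: 57^2 - 203*4^2 = 3249 - 3248 = 1, so (x, y) = (57, 4) solves the equation, and by the theorem it is the least positive solution.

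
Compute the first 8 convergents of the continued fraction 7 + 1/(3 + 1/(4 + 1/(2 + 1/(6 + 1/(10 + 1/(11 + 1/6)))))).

Using the convergent recurrence p_i = a_i*p_{i-1} + p_{i-2}, q_i = a_i*q_{i-1} + q_{i-2} with p_{-2}=0, p_{-1}=1, q_{-2}=1, q_{-1}=0:
  i=0: a_0=7, p_0 = 7*1 + 0 = 7, q_0 = 7*0 + 1 = 1.
  i=1: a_1=3, p_1 = 3*7 + 1 = 22, q_1 = 3*1 + 0 = 3.
  i=2: a_2=4, p_2 = 4*22 + 7 = 95, q_2 = 4*3 + 1 = 13.
  i=3: a_3=2, p_3 = 2*95 + 22 = 212, q_3 = 2*13 + 3 = 29.
  i=4: a_4=6, p_4 = 6*212 + 95 = 1367, q_4 = 6*29 + 13 = 187.
  i=5: a_5=10, p_5 = 10*1367 + 212 = 13882, q_5 = 10*187 + 29 = 1899.
  i=6: a_6=11, p_6 = 11*13882 + 1367 = 154069, q_6 = 11*1899 + 187 = 21076.
  i=7: a_7=6, p_7 = 6*154069 + 13882 = 938296, q_7 = 6*21076 + 1899 = 128355.

7/1, 22/3, 95/13, 212/29, 1367/187, 13882/1899, 154069/21076, 938296/128355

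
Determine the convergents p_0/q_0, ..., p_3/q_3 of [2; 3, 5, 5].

2/1, 7/3, 37/16, 192/83

Using the convergent recurrence p_i = a_i*p_{i-1} + p_{i-2}, q_i = a_i*q_{i-1} + q_{i-2} with p_{-2}=0, p_{-1}=1, q_{-2}=1, q_{-1}=0:
  i=0: a_0=2, p_0 = 2*1 + 0 = 2, q_0 = 2*0 + 1 = 1.
  i=1: a_1=3, p_1 = 3*2 + 1 = 7, q_1 = 3*1 + 0 = 3.
  i=2: a_2=5, p_2 = 5*7 + 2 = 37, q_2 = 5*3 + 1 = 16.
  i=3: a_3=5, p_3 = 5*37 + 7 = 192, q_3 = 5*16 + 3 = 83.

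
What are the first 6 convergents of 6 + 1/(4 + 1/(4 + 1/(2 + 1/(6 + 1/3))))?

Using the convergent recurrence p_i = a_i*p_{i-1} + p_{i-2}, q_i = a_i*q_{i-1} + q_{i-2} with p_{-2}=0, p_{-1}=1, q_{-2}=1, q_{-1}=0:
  i=0: a_0=6, p_0 = 6*1 + 0 = 6, q_0 = 6*0 + 1 = 1.
  i=1: a_1=4, p_1 = 4*6 + 1 = 25, q_1 = 4*1 + 0 = 4.
  i=2: a_2=4, p_2 = 4*25 + 6 = 106, q_2 = 4*4 + 1 = 17.
  i=3: a_3=2, p_3 = 2*106 + 25 = 237, q_3 = 2*17 + 4 = 38.
  i=4: a_4=6, p_4 = 6*237 + 106 = 1528, q_4 = 6*38 + 17 = 245.
  i=5: a_5=3, p_5 = 3*1528 + 237 = 4821, q_5 = 3*245 + 38 = 773.

6/1, 25/4, 106/17, 237/38, 1528/245, 4821/773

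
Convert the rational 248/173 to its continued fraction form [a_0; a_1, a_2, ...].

Run the Euclidean algorithm on 248 and 173; the successive quotients are the partial quotients a_0, a_1, ... (each step inverts the fractional part left over by the previous one):
  248 = 1*173 + 75, so a_0 = 1.
  173 = 2*75 + 23, so a_1 = 2.
  75 = 3*23 + 6, so a_2 = 3.
  23 = 3*6 + 5, so a_3 = 3.
  6 = 1*5 + 1, so a_4 = 1.
  5 = 5*1 + 0, so a_5 = 5.
The remainder reaches 0 after 6 divisions, so the expansion has 6 partial quotients, read off in order.

[1; 2, 3, 3, 1, 5]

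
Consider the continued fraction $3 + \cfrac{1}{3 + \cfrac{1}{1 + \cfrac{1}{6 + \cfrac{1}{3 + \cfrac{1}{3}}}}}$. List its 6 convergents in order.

3/1, 10/3, 13/4, 88/27, 277/85, 919/282

Using the convergent recurrence p_i = a_i*p_{i-1} + p_{i-2}, q_i = a_i*q_{i-1} + q_{i-2} with p_{-2}=0, p_{-1}=1, q_{-2}=1, q_{-1}=0:
  i=0: a_0=3, p_0 = 3*1 + 0 = 3, q_0 = 3*0 + 1 = 1.
  i=1: a_1=3, p_1 = 3*3 + 1 = 10, q_1 = 3*1 + 0 = 3.
  i=2: a_2=1, p_2 = 1*10 + 3 = 13, q_2 = 1*3 + 1 = 4.
  i=3: a_3=6, p_3 = 6*13 + 10 = 88, q_3 = 6*4 + 3 = 27.
  i=4: a_4=3, p_4 = 3*88 + 13 = 277, q_4 = 3*27 + 4 = 85.
  i=5: a_5=3, p_5 = 3*277 + 88 = 919, q_5 = 3*85 + 27 = 282.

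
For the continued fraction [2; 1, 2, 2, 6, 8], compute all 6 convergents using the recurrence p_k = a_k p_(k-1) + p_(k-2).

2/1, 3/1, 8/3, 19/7, 122/45, 995/367

Using the convergent recurrence p_i = a_i*p_{i-1} + p_{i-2}, q_i = a_i*q_{i-1} + q_{i-2} with p_{-2}=0, p_{-1}=1, q_{-2}=1, q_{-1}=0:
  i=0: a_0=2, p_0 = 2*1 + 0 = 2, q_0 = 2*0 + 1 = 1.
  i=1: a_1=1, p_1 = 1*2 + 1 = 3, q_1 = 1*1 + 0 = 1.
  i=2: a_2=2, p_2 = 2*3 + 2 = 8, q_2 = 2*1 + 1 = 3.
  i=3: a_3=2, p_3 = 2*8 + 3 = 19, q_3 = 2*3 + 1 = 7.
  i=4: a_4=6, p_4 = 6*19 + 8 = 122, q_4 = 6*7 + 3 = 45.
  i=5: a_5=8, p_5 = 8*122 + 19 = 995, q_5 = 8*45 + 7 = 367.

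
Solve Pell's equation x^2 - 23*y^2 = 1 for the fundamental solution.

First expand sqrt(23) as a continued fraction. With x_i = (sqrt(23) + m_i)/d_i and (m_0, d_0) = (0, 1): a_0 = floor(sqrt(23)) = 4, since 4^2 = 16 <= 23 < 25 = 5^2.
Iterate m_{i+1} = d_i*a_i - m_i, d_{i+1} = (23 - m_{i+1}^2)/d_i, a_{i+1} = floor((a_0 + m_{i+1})/d_{i+1}):
  m_1 = 1*4 - 0 = 4, d_1 = (23 - 4^2)/1 = 7/1 = 7, a_1 = floor((4 + 4)/7) = 1.
  m_2 = 7*1 - 4 = 3, d_2 = (23 - 3^2)/7 = 14/7 = 2, a_2 = floor((4 + 3)/2) = 3.
  m_3 = 2*3 - 3 = 3, d_3 = (23 - 3^2)/2 = 14/2 = 7, a_3 = floor((4 + 3)/7) = 1.
  m_4 = 7*1 - 3 = 4, d_4 = (23 - 4^2)/7 = 7/7 = 1, a_4 = floor((4 + 4)/1) = 8.
  m_5 = 1*8 - 4 = 4, d_5 = (23 - 4^2)/1 = 7/1 = 7: (m_5, d_5) = (m_1, d_1) = (4, 7), so from here the quotients repeat a_1, ..., a_4; the period length is 4.
So sqrt(23) = [4; (1, 3, 1, 8)] with period length k = 4.
k is even, so the fundamental solution of x^2 - 23y^2 = 1 is (p_{k-1}, q_{k-1}) = (p_3, q_3); compute convergents through index 3.
Convergents (p_i = a_i*p_{i-1} + p_{i-2}, q_i = a_i*q_{i-1} + q_{i-2} with p_{-2}=0, p_{-1}=1, q_{-2}=1, q_{-1}=0):
  i=0: a_0=4, p_0 = 4*1 + 0 = 4, q_0 = 4*0 + 1 = 1.
  i=1: a_1=1, p_1 = 1*4 + 1 = 5, q_1 = 1*1 + 0 = 1.
  i=2: a_2=3, p_2 = 3*5 + 4 = 19, q_2 = 3*1 + 1 = 4.
  i=3: a_3=1, p_3 = 1*19 + 5 = 24, q_3 = 1*4 + 1 = 5.
Check: 24^2 - 23*5^2 = 576 - 575 = 1, so (x, y) = (24, 5) solves the equation, and by the theorem it is the least positive solution.

(x, y) = (24, 5)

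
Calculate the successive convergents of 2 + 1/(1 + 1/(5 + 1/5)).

Using the convergent recurrence p_i = a_i*p_{i-1} + p_{i-2}, q_i = a_i*q_{i-1} + q_{i-2} with p_{-2}=0, p_{-1}=1, q_{-2}=1, q_{-1}=0:
  i=0: a_0=2, p_0 = 2*1 + 0 = 2, q_0 = 2*0 + 1 = 1.
  i=1: a_1=1, p_1 = 1*2 + 1 = 3, q_1 = 1*1 + 0 = 1.
  i=2: a_2=5, p_2 = 5*3 + 2 = 17, q_2 = 5*1 + 1 = 6.
  i=3: a_3=5, p_3 = 5*17 + 3 = 88, q_3 = 5*6 + 1 = 31.

2/1, 3/1, 17/6, 88/31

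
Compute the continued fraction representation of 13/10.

Run the Euclidean algorithm on 13 and 10; the successive quotients are the partial quotients a_0, a_1, ... (each step inverts the fractional part left over by the previous one):
  13 = 1*10 + 3, so a_0 = 1.
  10 = 3*3 + 1, so a_1 = 3.
  3 = 3*1 + 0, so a_2 = 3.
The remainder reaches 0 after 3 divisions, so the expansion has 3 partial quotients, read off in order.

[1; 3, 3]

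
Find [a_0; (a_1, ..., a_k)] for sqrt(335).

[18; (3, 3, 3, 36)]

Write x_i = (sqrt(335) + m_i)/d_i with (m_0, d_0) = (0, 1). a_0 = floor(sqrt(335)) = 18, since 18^2 = 324 <= 335 < 361 = 19^2.
Iterate m_{i+1} = d_i*a_i - m_i, d_{i+1} = (335 - m_{i+1}^2)/d_i, a_{i+1} = floor((a_0 + m_{i+1})/d_{i+1}):
  m_1 = 1*18 - 0 = 18, d_1 = (335 - 18^2)/1 = 11/1 = 11, a_1 = floor((18 + 18)/11) = 3.
  m_2 = 11*3 - 18 = 15, d_2 = (335 - 15^2)/11 = 110/11 = 10, a_2 = floor((18 + 15)/10) = 3.
  m_3 = 10*3 - 15 = 15, d_3 = (335 - 15^2)/10 = 110/10 = 11, a_3 = floor((18 + 15)/11) = 3.
  m_4 = 11*3 - 15 = 18, d_4 = (335 - 18^2)/11 = 11/11 = 1, a_4 = floor((18 + 18)/1) = 36.
  m_5 = 1*36 - 18 = 18, d_5 = (335 - 18^2)/1 = 11/1 = 11: (m_5, d_5) = (m_1, d_1) = (18, 11), so from here the quotients repeat a_1, ..., a_4; the period length is 4.
Hence the expansion of sqrt(335) is a_0 = 18 followed by the repeating block 3, 3, 3, 36 (period 4).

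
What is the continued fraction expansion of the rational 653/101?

Run the Euclidean algorithm on 653 and 101; the successive quotients are the partial quotients a_0, a_1, ... (each step inverts the fractional part left over by the previous one):
  653 = 6*101 + 47, so a_0 = 6.
  101 = 2*47 + 7, so a_1 = 2.
  47 = 6*7 + 5, so a_2 = 6.
  7 = 1*5 + 2, so a_3 = 1.
  5 = 2*2 + 1, so a_4 = 2.
  2 = 2*1 + 0, so a_5 = 2.
The remainder reaches 0 after 6 divisions, so the expansion has 6 partial quotients, read off in order.

[6; 2, 6, 1, 2, 2]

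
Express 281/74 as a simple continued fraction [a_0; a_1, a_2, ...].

[3; 1, 3, 1, 14]

Run the Euclidean algorithm on 281 and 74; the successive quotients are the partial quotients a_0, a_1, ... (each step inverts the fractional part left over by the previous one):
  281 = 3*74 + 59, so a_0 = 3.
  74 = 1*59 + 15, so a_1 = 1.
  59 = 3*15 + 14, so a_2 = 3.
  15 = 1*14 + 1, so a_3 = 1.
  14 = 14*1 + 0, so a_4 = 14.
The remainder reaches 0 after 5 divisions, so the expansion has 5 partial quotients, read off in order.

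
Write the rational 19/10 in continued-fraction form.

[1; 1, 9]

Run the Euclidean algorithm on 19 and 10; the successive quotients are the partial quotients a_0, a_1, ... (each step inverts the fractional part left over by the previous one):
  19 = 1*10 + 9, so a_0 = 1.
  10 = 1*9 + 1, so a_1 = 1.
  9 = 9*1 + 0, so a_2 = 9.
The remainder reaches 0 after 3 divisions, so the expansion has 3 partial quotients, read off in order.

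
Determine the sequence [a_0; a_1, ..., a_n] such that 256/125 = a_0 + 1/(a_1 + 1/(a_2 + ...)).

Run the Euclidean algorithm on 256 and 125; the successive quotients are the partial quotients a_0, a_1, ... (each step inverts the fractional part left over by the previous one):
  256 = 2*125 + 6, so a_0 = 2.
  125 = 20*6 + 5, so a_1 = 20.
  6 = 1*5 + 1, so a_2 = 1.
  5 = 5*1 + 0, so a_3 = 5.
The remainder reaches 0 after 4 divisions, so the expansion has 4 partial quotients, read off in order.

[2; 20, 1, 5]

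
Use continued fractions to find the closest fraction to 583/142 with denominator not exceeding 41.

Expand x = 583/142 as a continued fraction with the Euclidean algorithm:
  583 = 4*142 + 15, so a_0 = 4.
  142 = 9*15 + 7, so a_1 = 9.
  15 = 2*7 + 1, so a_2 = 2.
  7 = 7*1 + 0, so a_3 = 7.
so x = [4; 9, 2, 7].
Convergents (p_i = a_i*p_{i-1} + p_{i-2}, q_i = a_i*q_{i-1} + q_{i-2} with p_{-2}=0, p_{-1}=1, q_{-2}=1, q_{-1}=0), until the denominator exceeds 41:
  i=0: a_0=4, p_0 = 4*1 + 0 = 4, q_0 = 4*0 + 1 = 1.
  i=1: a_1=9, p_1 = 9*4 + 1 = 37, q_1 = 9*1 + 0 = 9.
  i=2: a_2=2, p_2 = 2*37 + 4 = 78, q_2 = 2*9 + 1 = 19.
  i=3: a_3=7, p_3 = 7*78 + 37 = 583, q_3 = 7*19 + 9 = 142.
q_3 = 142 > 41, so the last convergent with denominator <= 41 is p_2/q_2 = 78/19.
The closest fraction with denominator <= 41 is either p_2/q_2 or the intermediate fraction (k*p_2 + p_1)/(k*q_2 + q_1) with the largest k >= 1 whose denominator stays <= 41; these approach x as k grows, and every other convergent or intermediate fraction in range is farther away.
Largest k: floor((41 - q_1)/q_2) = floor((41 - 9)/19) = 1.
That gives (1*78 + 37)/(1*19 + 9) = 115/28.
Compare the errors: |x - 78/19| = |583*19 - 78*142|/(142*19) = 1/2698, and |x - 115/28| = |583*28 - 115*142|/(142*28) = 6/3976.
Cross-multiplying, 1*3976 = 3976 < 16188 = 6*2698, so 1/2698 is smaller: the convergent 78/19 is closer to x than 115/28.

78/19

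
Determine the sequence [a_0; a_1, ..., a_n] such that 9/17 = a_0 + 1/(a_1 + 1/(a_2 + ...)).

[0; 1, 1, 8]

Run the Euclidean algorithm on 9 and 17; the successive quotients are the partial quotients a_0, a_1, ... (each step inverts the fractional part left over by the previous one):
  9 = 0*17 + 9, so a_0 = 0.
  17 = 1*9 + 8, so a_1 = 1.
  9 = 1*8 + 1, so a_2 = 1.
  8 = 8*1 + 0, so a_3 = 8.
The remainder reaches 0 after 4 divisions, so the expansion has 4 partial quotients, read off in order.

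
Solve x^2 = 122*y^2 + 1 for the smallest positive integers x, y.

First expand sqrt(122) as a continued fraction. With x_i = (sqrt(122) + m_i)/d_i and (m_0, d_0) = (0, 1): a_0 = floor(sqrt(122)) = 11, since 11^2 = 121 <= 122 < 144 = 12^2.
Iterate m_{i+1} = d_i*a_i - m_i, d_{i+1} = (122 - m_{i+1}^2)/d_i, a_{i+1} = floor((a_0 + m_{i+1})/d_{i+1}):
  m_1 = 1*11 - 0 = 11, d_1 = (122 - 11^2)/1 = 1/1 = 1, a_1 = floor((11 + 11)/1) = 22.
  m_2 = 1*22 - 11 = 11, d_2 = (122 - 11^2)/1 = 1/1 = 1: (m_2, d_2) = (m_1, d_1) = (11, 1), so from here the quotient a_1 repeats; the period length is 1.
So sqrt(122) = [11; (22)] with period length k = 1.
k is odd, so (p_{k-1}, q_{k-1}) only solves x^2 - 122y^2 = -1 and the fundamental solution of x^2 - 122y^2 = 1 is (p_{2k-1}, q_{2k-1}) = (p_1, q_1); compute convergents through index 1, running through the period twice.
Convergents (p_i = a_i*p_{i-1} + p_{i-2}, q_i = a_i*q_{i-1} + q_{i-2} with p_{-2}=0, p_{-1}=1, q_{-2}=1, q_{-1}=0):
  i=0: a_0=11, p_0 = 11*1 + 0 = 11, q_0 = 11*0 + 1 = 1.
  i=1: a_1=22, p_1 = 22*11 + 1 = 243, q_1 = 22*1 + 0 = 22.
Indeed p_0^2 - 122*q_0^2 = 121 - 122 = -1, not +1.
Check: 243^2 - 122*22^2 = 59049 - 59048 = 1, so (x, y) = (243, 22) solves the equation, and by the theorem it is the least positive solution.

(x, y) = (243, 22)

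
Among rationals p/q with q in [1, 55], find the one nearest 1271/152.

393/47

Expand x = 1271/152 as a continued fraction with the Euclidean algorithm:
  1271 = 8*152 + 55, so a_0 = 8.
  152 = 2*55 + 42, so a_1 = 2.
  55 = 1*42 + 13, so a_2 = 1.
  42 = 3*13 + 3, so a_3 = 3.
  13 = 4*3 + 1, so a_4 = 4.
  3 = 3*1 + 0, so a_5 = 3.
so x = [8; 2, 1, 3, 4, 3].
Convergents (p_i = a_i*p_{i-1} + p_{i-2}, q_i = a_i*q_{i-1} + q_{i-2} with p_{-2}=0, p_{-1}=1, q_{-2}=1, q_{-1}=0), until the denominator exceeds 55:
  i=0: a_0=8, p_0 = 8*1 + 0 = 8, q_0 = 8*0 + 1 = 1.
  i=1: a_1=2, p_1 = 2*8 + 1 = 17, q_1 = 2*1 + 0 = 2.
  i=2: a_2=1, p_2 = 1*17 + 8 = 25, q_2 = 1*2 + 1 = 3.
  i=3: a_3=3, p_3 = 3*25 + 17 = 92, q_3 = 3*3 + 2 = 11.
  i=4: a_4=4, p_4 = 4*92 + 25 = 393, q_4 = 4*11 + 3 = 47.
  i=5: a_5=3, p_5 = 3*393 + 92 = 1271, q_5 = 3*47 + 11 = 152.
q_5 = 152 > 55, so the last convergent with denominator <= 55 is p_4/q_4 = 393/47.
The closest fraction with denominator <= 55 is either p_4/q_4 or the intermediate fraction (k*p_4 + p_3)/(k*q_4 + q_3) with the largest k >= 1 whose denominator stays <= 55; these approach x as k grows, and every other convergent or intermediate fraction in range is farther away.
Largest k: floor((55 - q_3)/q_4) = floor((55 - 11)/47) = 0.
Since k = 0, no intermediate fraction beyond p_4/q_4 has denominator <= 55, so the convergent 393/47 is the closest (its error is |1271*47 - 393*152|/(152*47) = 1/7144).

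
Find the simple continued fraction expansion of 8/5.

[1; 1, 1, 2]

Run the Euclidean algorithm on 8 and 5; the successive quotients are the partial quotients a_0, a_1, ... (each step inverts the fractional part left over by the previous one):
  8 = 1*5 + 3, so a_0 = 1.
  5 = 1*3 + 2, so a_1 = 1.
  3 = 1*2 + 1, so a_2 = 1.
  2 = 2*1 + 0, so a_3 = 2.
The remainder reaches 0 after 4 divisions, so the expansion has 4 partial quotients, read off in order.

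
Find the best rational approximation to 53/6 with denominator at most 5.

44/5

Expand x = 53/6 as a continued fraction with the Euclidean algorithm:
  53 = 8*6 + 5, so a_0 = 8.
  6 = 1*5 + 1, so a_1 = 1.
  5 = 5*1 + 0, so a_2 = 5.
so x = [8; 1, 5].
Convergents (p_i = a_i*p_{i-1} + p_{i-2}, q_i = a_i*q_{i-1} + q_{i-2} with p_{-2}=0, p_{-1}=1, q_{-2}=1, q_{-1}=0), until the denominator exceeds 5:
  i=0: a_0=8, p_0 = 8*1 + 0 = 8, q_0 = 8*0 + 1 = 1.
  i=1: a_1=1, p_1 = 1*8 + 1 = 9, q_1 = 1*1 + 0 = 1.
  i=2: a_2=5, p_2 = 5*9 + 8 = 53, q_2 = 5*1 + 1 = 6.
q_2 = 6 > 5, so the last convergent with denominator <= 5 is p_1/q_1 = 9/1.
The closest fraction with denominator <= 5 is either p_1/q_1 or the intermediate fraction (k*p_1 + p_0)/(k*q_1 + q_0) with the largest k >= 1 whose denominator stays <= 5; these approach x as k grows, and every other convergent or intermediate fraction in range is farther away.
Largest k: floor((5 - q_0)/q_1) = floor((5 - 1)/1) = 4.
That gives (4*9 + 8)/(4*1 + 1) = 44/5.
Compare the errors: |x - 9/1| = |53*1 - 9*6|/(6*1) = 1/6, and |x - 44/5| = |53*5 - 44*6|/(6*5) = 1/30.
Cross-multiplying, 1*6 = 6 < 30 = 1*30, so 1/30 is smaller: the intermediate fraction 44/5 is closer to x than 9/1.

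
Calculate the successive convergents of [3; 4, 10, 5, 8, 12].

3/1, 13/4, 133/41, 678/209, 5557/1713, 67362/20765

Using the convergent recurrence p_i = a_i*p_{i-1} + p_{i-2}, q_i = a_i*q_{i-1} + q_{i-2} with p_{-2}=0, p_{-1}=1, q_{-2}=1, q_{-1}=0:
  i=0: a_0=3, p_0 = 3*1 + 0 = 3, q_0 = 3*0 + 1 = 1.
  i=1: a_1=4, p_1 = 4*3 + 1 = 13, q_1 = 4*1 + 0 = 4.
  i=2: a_2=10, p_2 = 10*13 + 3 = 133, q_2 = 10*4 + 1 = 41.
  i=3: a_3=5, p_3 = 5*133 + 13 = 678, q_3 = 5*41 + 4 = 209.
  i=4: a_4=8, p_4 = 8*678 + 133 = 5557, q_4 = 8*209 + 41 = 1713.
  i=5: a_5=12, p_5 = 12*5557 + 678 = 67362, q_5 = 12*1713 + 209 = 20765.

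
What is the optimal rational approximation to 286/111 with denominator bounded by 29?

67/26

Expand x = 286/111 as a continued fraction with the Euclidean algorithm:
  286 = 2*111 + 64, so a_0 = 2.
  111 = 1*64 + 47, so a_1 = 1.
  64 = 1*47 + 17, so a_2 = 1.
  47 = 2*17 + 13, so a_3 = 2.
  17 = 1*13 + 4, so a_4 = 1.
  13 = 3*4 + 1, so a_5 = 3.
  4 = 4*1 + 0, so a_6 = 4.
so x = [2; 1, 1, 2, 1, 3, 4].
Convergents (p_i = a_i*p_{i-1} + p_{i-2}, q_i = a_i*q_{i-1} + q_{i-2} with p_{-2}=0, p_{-1}=1, q_{-2}=1, q_{-1}=0), until the denominator exceeds 29:
  i=0: a_0=2, p_0 = 2*1 + 0 = 2, q_0 = 2*0 + 1 = 1.
  i=1: a_1=1, p_1 = 1*2 + 1 = 3, q_1 = 1*1 + 0 = 1.
  i=2: a_2=1, p_2 = 1*3 + 2 = 5, q_2 = 1*1 + 1 = 2.
  i=3: a_3=2, p_3 = 2*5 + 3 = 13, q_3 = 2*2 + 1 = 5.
  i=4: a_4=1, p_4 = 1*13 + 5 = 18, q_4 = 1*5 + 2 = 7.
  i=5: a_5=3, p_5 = 3*18 + 13 = 67, q_5 = 3*7 + 5 = 26.
  i=6: a_6=4, p_6 = 4*67 + 18 = 286, q_6 = 4*26 + 7 = 111.
q_6 = 111 > 29, so the last convergent with denominator <= 29 is p_5/q_5 = 67/26.
The closest fraction with denominator <= 29 is either p_5/q_5 or the intermediate fraction (k*p_5 + p_4)/(k*q_5 + q_4) with the largest k >= 1 whose denominator stays <= 29; these approach x as k grows, and every other convergent or intermediate fraction in range is farther away.
Largest k: floor((29 - q_4)/q_5) = floor((29 - 7)/26) = 0.
Since k = 0, no intermediate fraction beyond p_5/q_5 has denominator <= 29, so the convergent 67/26 is the closest (its error is |286*26 - 67*111|/(111*26) = 1/2886).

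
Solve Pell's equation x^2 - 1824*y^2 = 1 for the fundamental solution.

(x, y) = (1025, 24)

First expand sqrt(1824) as a continued fraction. With x_i = (sqrt(1824) + m_i)/d_i and (m_0, d_0) = (0, 1): a_0 = floor(sqrt(1824)) = 42, since 42^2 = 1764 <= 1824 < 1849 = 43^2.
Iterate m_{i+1} = d_i*a_i - m_i, d_{i+1} = (1824 - m_{i+1}^2)/d_i, a_{i+1} = floor((a_0 + m_{i+1})/d_{i+1}):
  m_1 = 1*42 - 0 = 42, d_1 = (1824 - 42^2)/1 = 60/1 = 60, a_1 = floor((42 + 42)/60) = 1.
  m_2 = 60*1 - 42 = 18, d_2 = (1824 - 18^2)/60 = 1500/60 = 25, a_2 = floor((42 + 18)/25) = 2.
  m_3 = 25*2 - 18 = 32, d_3 = (1824 - 32^2)/25 = 800/25 = 32, a_3 = floor((42 + 32)/32) = 2.
  m_4 = 32*2 - 32 = 32, d_4 = (1824 - 32^2)/32 = 800/32 = 25, a_4 = floor((42 + 32)/25) = 2.
  m_5 = 25*2 - 32 = 18, d_5 = (1824 - 18^2)/25 = 1500/25 = 60, a_5 = floor((42 + 18)/60) = 1.
  m_6 = 60*1 - 18 = 42, d_6 = (1824 - 42^2)/60 = 60/60 = 1, a_6 = floor((42 + 42)/1) = 84.
  m_7 = 1*84 - 42 = 42, d_7 = (1824 - 42^2)/1 = 60/1 = 60: (m_7, d_7) = (m_1, d_1) = (42, 60), so from here the quotients repeat a_1, ..., a_6; the period length is 6.
So sqrt(1824) = [42; (1, 2, 2, 2, 1, 84)] with period length k = 6.
k is even, so the fundamental solution of x^2 - 1824y^2 = 1 is (p_{k-1}, q_{k-1}) = (p_5, q_5); compute convergents through index 5.
Convergents (p_i = a_i*p_{i-1} + p_{i-2}, q_i = a_i*q_{i-1} + q_{i-2} with p_{-2}=0, p_{-1}=1, q_{-2}=1, q_{-1}=0):
  i=0: a_0=42, p_0 = 42*1 + 0 = 42, q_0 = 42*0 + 1 = 1.
  i=1: a_1=1, p_1 = 1*42 + 1 = 43, q_1 = 1*1 + 0 = 1.
  i=2: a_2=2, p_2 = 2*43 + 42 = 128, q_2 = 2*1 + 1 = 3.
  i=3: a_3=2, p_3 = 2*128 + 43 = 299, q_3 = 2*3 + 1 = 7.
  i=4: a_4=2, p_4 = 2*299 + 128 = 726, q_4 = 2*7 + 3 = 17.
  i=5: a_5=1, p_5 = 1*726 + 299 = 1025, q_5 = 1*17 + 7 = 24.
Check: 1025^2 - 1824*24^2 = 1050625 - 1050624 = 1, so (x, y) = (1025, 24) solves the equation, and by the theorem it is the least positive solution.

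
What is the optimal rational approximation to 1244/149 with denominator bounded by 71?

359/43

Expand x = 1244/149 as a continued fraction with the Euclidean algorithm:
  1244 = 8*149 + 52, so a_0 = 8.
  149 = 2*52 + 45, so a_1 = 2.
  52 = 1*45 + 7, so a_2 = 1.
  45 = 6*7 + 3, so a_3 = 6.
  7 = 2*3 + 1, so a_4 = 2.
  3 = 3*1 + 0, so a_5 = 3.
so x = [8; 2, 1, 6, 2, 3].
Convergents (p_i = a_i*p_{i-1} + p_{i-2}, q_i = a_i*q_{i-1} + q_{i-2} with p_{-2}=0, p_{-1}=1, q_{-2}=1, q_{-1}=0), until the denominator exceeds 71:
  i=0: a_0=8, p_0 = 8*1 + 0 = 8, q_0 = 8*0 + 1 = 1.
  i=1: a_1=2, p_1 = 2*8 + 1 = 17, q_1 = 2*1 + 0 = 2.
  i=2: a_2=1, p_2 = 1*17 + 8 = 25, q_2 = 1*2 + 1 = 3.
  i=3: a_3=6, p_3 = 6*25 + 17 = 167, q_3 = 6*3 + 2 = 20.
  i=4: a_4=2, p_4 = 2*167 + 25 = 359, q_4 = 2*20 + 3 = 43.
  i=5: a_5=3, p_5 = 3*359 + 167 = 1244, q_5 = 3*43 + 20 = 149.
q_5 = 149 > 71, so the last convergent with denominator <= 71 is p_4/q_4 = 359/43.
The closest fraction with denominator <= 71 is either p_4/q_4 or the intermediate fraction (k*p_4 + p_3)/(k*q_4 + q_3) with the largest k >= 1 whose denominator stays <= 71; these approach x as k grows, and every other convergent or intermediate fraction in range is farther away.
Largest k: floor((71 - q_3)/q_4) = floor((71 - 20)/43) = 1.
That gives (1*359 + 167)/(1*43 + 20) = 526/63.
Compare the errors: |x - 359/43| = |1244*43 - 359*149|/(149*43) = 1/6407, and |x - 526/63| = |1244*63 - 526*149|/(149*63) = 2/9387.
Cross-multiplying, 1*9387 = 9387 < 12814 = 2*6407, so 1/6407 is smaller: the convergent 359/43 is closer to x than 526/63.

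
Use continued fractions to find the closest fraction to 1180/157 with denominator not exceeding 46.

233/31

Expand x = 1180/157 as a continued fraction with the Euclidean algorithm:
  1180 = 7*157 + 81, so a_0 = 7.
  157 = 1*81 + 76, so a_1 = 1.
  81 = 1*76 + 5, so a_2 = 1.
  76 = 15*5 + 1, so a_3 = 15.
  5 = 5*1 + 0, so a_4 = 5.
so x = [7; 1, 1, 15, 5].
Convergents (p_i = a_i*p_{i-1} + p_{i-2}, q_i = a_i*q_{i-1} + q_{i-2} with p_{-2}=0, p_{-1}=1, q_{-2}=1, q_{-1}=0), until the denominator exceeds 46:
  i=0: a_0=7, p_0 = 7*1 + 0 = 7, q_0 = 7*0 + 1 = 1.
  i=1: a_1=1, p_1 = 1*7 + 1 = 8, q_1 = 1*1 + 0 = 1.
  i=2: a_2=1, p_2 = 1*8 + 7 = 15, q_2 = 1*1 + 1 = 2.
  i=3: a_3=15, p_3 = 15*15 + 8 = 233, q_3 = 15*2 + 1 = 31.
  i=4: a_4=5, p_4 = 5*233 + 15 = 1180, q_4 = 5*31 + 2 = 157.
q_4 = 157 > 46, so the last convergent with denominator <= 46 is p_3/q_3 = 233/31.
The closest fraction with denominator <= 46 is either p_3/q_3 or the intermediate fraction (k*p_3 + p_2)/(k*q_3 + q_2) with the largest k >= 1 whose denominator stays <= 46; these approach x as k grows, and every other convergent or intermediate fraction in range is farther away.
Largest k: floor((46 - q_2)/q_3) = floor((46 - 2)/31) = 1.
That gives (1*233 + 15)/(1*31 + 2) = 248/33.
Compare the errors: |x - 233/31| = |1180*31 - 233*157|/(157*31) = 1/4867, and |x - 248/33| = |1180*33 - 248*157|/(157*33) = 4/5181.
Cross-multiplying, 1*5181 = 5181 < 19468 = 4*4867, so 1/4867 is smaller: the convergent 233/31 is closer to x than 248/33.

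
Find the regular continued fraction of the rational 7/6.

[1; 6]

Run the Euclidean algorithm on 7 and 6; the successive quotients are the partial quotients a_0, a_1, ... (each step inverts the fractional part left over by the previous one):
  7 = 1*6 + 1, so a_0 = 1.
  6 = 6*1 + 0, so a_1 = 6.
The remainder reaches 0 after 2 divisions, so the expansion has 2 partial quotients, read off in order.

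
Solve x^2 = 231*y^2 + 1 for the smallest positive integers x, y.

First expand sqrt(231) as a continued fraction. With x_i = (sqrt(231) + m_i)/d_i and (m_0, d_0) = (0, 1): a_0 = floor(sqrt(231)) = 15, since 15^2 = 225 <= 231 < 256 = 16^2.
Iterate m_{i+1} = d_i*a_i - m_i, d_{i+1} = (231 - m_{i+1}^2)/d_i, a_{i+1} = floor((a_0 + m_{i+1})/d_{i+1}):
  m_1 = 1*15 - 0 = 15, d_1 = (231 - 15^2)/1 = 6/1 = 6, a_1 = floor((15 + 15)/6) = 5.
  m_2 = 6*5 - 15 = 15, d_2 = (231 - 15^2)/6 = 6/6 = 1, a_2 = floor((15 + 15)/1) = 30.
  m_3 = 1*30 - 15 = 15, d_3 = (231 - 15^2)/1 = 6/1 = 6: (m_3, d_3) = (m_1, d_1) = (15, 6), so from here the quotients repeat a_1, a_2; the period length is 2.
So sqrt(231) = [15; (5, 30)] with period length k = 2.
k is even, so the fundamental solution of x^2 - 231y^2 = 1 is (p_{k-1}, q_{k-1}) = (p_1, q_1); compute convergents through index 1.
Convergents (p_i = a_i*p_{i-1} + p_{i-2}, q_i = a_i*q_{i-1} + q_{i-2} with p_{-2}=0, p_{-1}=1, q_{-2}=1, q_{-1}=0):
  i=0: a_0=15, p_0 = 15*1 + 0 = 15, q_0 = 15*0 + 1 = 1.
  i=1: a_1=5, p_1 = 5*15 + 1 = 76, q_1 = 5*1 + 0 = 5.
Check: 76^2 - 231*5^2 = 5776 - 5775 = 1, so (x, y) = (76, 5) solves the equation, and by the theorem it is the least positive solution.

(x, y) = (76, 5)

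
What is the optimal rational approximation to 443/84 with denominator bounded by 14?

Expand x = 443/84 as a continued fraction with the Euclidean algorithm:
  443 = 5*84 + 23, so a_0 = 5.
  84 = 3*23 + 15, so a_1 = 3.
  23 = 1*15 + 8, so a_2 = 1.
  15 = 1*8 + 7, so a_3 = 1.
  8 = 1*7 + 1, so a_4 = 1.
  7 = 7*1 + 0, so a_5 = 7.
so x = [5; 3, 1, 1, 1, 7].
Convergents (p_i = a_i*p_{i-1} + p_{i-2}, q_i = a_i*q_{i-1} + q_{i-2} with p_{-2}=0, p_{-1}=1, q_{-2}=1, q_{-1}=0), until the denominator exceeds 14:
  i=0: a_0=5, p_0 = 5*1 + 0 = 5, q_0 = 5*0 + 1 = 1.
  i=1: a_1=3, p_1 = 3*5 + 1 = 16, q_1 = 3*1 + 0 = 3.
  i=2: a_2=1, p_2 = 1*16 + 5 = 21, q_2 = 1*3 + 1 = 4.
  i=3: a_3=1, p_3 = 1*21 + 16 = 37, q_3 = 1*4 + 3 = 7.
  i=4: a_4=1, p_4 = 1*37 + 21 = 58, q_4 = 1*7 + 4 = 11.
  i=5: a_5=7, p_5 = 7*58 + 37 = 443, q_5 = 7*11 + 7 = 84.
q_5 = 84 > 14, so the last convergent with denominator <= 14 is p_4/q_4 = 58/11.
The closest fraction with denominator <= 14 is either p_4/q_4 or the intermediate fraction (k*p_4 + p_3)/(k*q_4 + q_3) with the largest k >= 1 whose denominator stays <= 14; these approach x as k grows, and every other convergent or intermediate fraction in range is farther away.
Largest k: floor((14 - q_3)/q_4) = floor((14 - 7)/11) = 0.
Since k = 0, no intermediate fraction beyond p_4/q_4 has denominator <= 14, so the convergent 58/11 is the closest (its error is |443*11 - 58*84|/(84*11) = 1/924).

58/11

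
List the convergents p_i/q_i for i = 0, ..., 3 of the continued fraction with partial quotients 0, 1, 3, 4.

0/1, 1/1, 3/4, 13/17

Using the convergent recurrence p_i = a_i*p_{i-1} + p_{i-2}, q_i = a_i*q_{i-1} + q_{i-2} with p_{-2}=0, p_{-1}=1, q_{-2}=1, q_{-1}=0:
  i=0: a_0=0, p_0 = 0*1 + 0 = 0, q_0 = 0*0 + 1 = 1.
  i=1: a_1=1, p_1 = 1*0 + 1 = 1, q_1 = 1*1 + 0 = 1.
  i=2: a_2=3, p_2 = 3*1 + 0 = 3, q_2 = 3*1 + 1 = 4.
  i=3: a_3=4, p_3 = 4*3 + 1 = 13, q_3 = 4*4 + 1 = 17.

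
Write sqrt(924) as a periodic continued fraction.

[30; (2, 1, 1, 14, 1, 1, 2, 60)]

Write x_i = (sqrt(924) + m_i)/d_i with (m_0, d_0) = (0, 1). a_0 = floor(sqrt(924)) = 30, since 30^2 = 900 <= 924 < 961 = 31^2.
Iterate m_{i+1} = d_i*a_i - m_i, d_{i+1} = (924 - m_{i+1}^2)/d_i, a_{i+1} = floor((a_0 + m_{i+1})/d_{i+1}):
  m_1 = 1*30 - 0 = 30, d_1 = (924 - 30^2)/1 = 24/1 = 24, a_1 = floor((30 + 30)/24) = 2.
  m_2 = 24*2 - 30 = 18, d_2 = (924 - 18^2)/24 = 600/24 = 25, a_2 = floor((30 + 18)/25) = 1.
  m_3 = 25*1 - 18 = 7, d_3 = (924 - 7^2)/25 = 875/25 = 35, a_3 = floor((30 + 7)/35) = 1.
  m_4 = 35*1 - 7 = 28, d_4 = (924 - 28^2)/35 = 140/35 = 4, a_4 = floor((30 + 28)/4) = 14.
  m_5 = 4*14 - 28 = 28, d_5 = (924 - 28^2)/4 = 140/4 = 35, a_5 = floor((30 + 28)/35) = 1.
  m_6 = 35*1 - 28 = 7, d_6 = (924 - 7^2)/35 = 875/35 = 25, a_6 = floor((30 + 7)/25) = 1.
  m_7 = 25*1 - 7 = 18, d_7 = (924 - 18^2)/25 = 600/25 = 24, a_7 = floor((30 + 18)/24) = 2.
  m_8 = 24*2 - 18 = 30, d_8 = (924 - 30^2)/24 = 24/24 = 1, a_8 = floor((30 + 30)/1) = 60.
  m_9 = 1*60 - 30 = 30, d_9 = (924 - 30^2)/1 = 24/1 = 24: (m_9, d_9) = (m_1, d_1) = (30, 24), so from here the quotients repeat a_1, ..., a_8; the period length is 8.
Hence the expansion of sqrt(924) is a_0 = 30 followed by the repeating block 2, 1, 1, 14, 1, 1, 2, 60 (period 8).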